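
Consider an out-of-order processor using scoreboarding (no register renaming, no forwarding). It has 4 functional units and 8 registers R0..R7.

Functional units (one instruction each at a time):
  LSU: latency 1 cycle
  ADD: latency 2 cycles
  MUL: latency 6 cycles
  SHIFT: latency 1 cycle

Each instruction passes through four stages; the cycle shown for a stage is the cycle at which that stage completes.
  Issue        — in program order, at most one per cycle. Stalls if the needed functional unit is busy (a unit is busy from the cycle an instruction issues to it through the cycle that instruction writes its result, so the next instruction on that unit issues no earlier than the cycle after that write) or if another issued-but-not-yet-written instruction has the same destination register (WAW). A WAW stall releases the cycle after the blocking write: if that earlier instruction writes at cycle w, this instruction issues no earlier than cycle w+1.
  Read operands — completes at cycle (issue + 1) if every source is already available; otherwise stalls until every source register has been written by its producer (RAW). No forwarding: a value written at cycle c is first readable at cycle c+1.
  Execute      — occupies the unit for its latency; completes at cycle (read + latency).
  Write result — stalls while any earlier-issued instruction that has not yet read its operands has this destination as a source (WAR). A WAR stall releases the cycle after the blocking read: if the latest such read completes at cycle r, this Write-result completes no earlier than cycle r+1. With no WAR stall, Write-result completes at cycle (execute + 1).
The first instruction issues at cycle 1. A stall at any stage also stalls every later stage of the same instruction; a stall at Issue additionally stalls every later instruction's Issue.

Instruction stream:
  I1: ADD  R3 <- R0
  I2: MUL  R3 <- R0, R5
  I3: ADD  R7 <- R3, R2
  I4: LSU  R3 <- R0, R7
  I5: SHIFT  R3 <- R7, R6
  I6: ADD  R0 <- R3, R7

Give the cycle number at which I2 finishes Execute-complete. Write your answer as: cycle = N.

cycle = 13

cycle 1: I1 dispatched to ADD
cycle 2: I1 operands ready
cycle 4: I1 complete
cycle 5: R3←I1
cycle 6: I2 dispatched to MUL
cycle 7: I2 operands ready · I3 dispatched to ADD
cycle 13: I2 complete
cycle 14: R3←I2
cycle 15: I3 operands ready · I4 dispatched to LSU
cycle 17: I3 complete
cycle 18: R7←I3
cycle 19: I4 operands ready
cycle 20: I4 complete
cycle 21: R3←I4
cycle 22: I5 dispatched to SHIFT
cycle 23: I5 operands ready · I6 dispatched to ADD
cycle 24: I5 complete
cycle 25: R3←I5
cycle 26: I6 operands ready
cycle 28: I6 complete
cycle 29: R0←I6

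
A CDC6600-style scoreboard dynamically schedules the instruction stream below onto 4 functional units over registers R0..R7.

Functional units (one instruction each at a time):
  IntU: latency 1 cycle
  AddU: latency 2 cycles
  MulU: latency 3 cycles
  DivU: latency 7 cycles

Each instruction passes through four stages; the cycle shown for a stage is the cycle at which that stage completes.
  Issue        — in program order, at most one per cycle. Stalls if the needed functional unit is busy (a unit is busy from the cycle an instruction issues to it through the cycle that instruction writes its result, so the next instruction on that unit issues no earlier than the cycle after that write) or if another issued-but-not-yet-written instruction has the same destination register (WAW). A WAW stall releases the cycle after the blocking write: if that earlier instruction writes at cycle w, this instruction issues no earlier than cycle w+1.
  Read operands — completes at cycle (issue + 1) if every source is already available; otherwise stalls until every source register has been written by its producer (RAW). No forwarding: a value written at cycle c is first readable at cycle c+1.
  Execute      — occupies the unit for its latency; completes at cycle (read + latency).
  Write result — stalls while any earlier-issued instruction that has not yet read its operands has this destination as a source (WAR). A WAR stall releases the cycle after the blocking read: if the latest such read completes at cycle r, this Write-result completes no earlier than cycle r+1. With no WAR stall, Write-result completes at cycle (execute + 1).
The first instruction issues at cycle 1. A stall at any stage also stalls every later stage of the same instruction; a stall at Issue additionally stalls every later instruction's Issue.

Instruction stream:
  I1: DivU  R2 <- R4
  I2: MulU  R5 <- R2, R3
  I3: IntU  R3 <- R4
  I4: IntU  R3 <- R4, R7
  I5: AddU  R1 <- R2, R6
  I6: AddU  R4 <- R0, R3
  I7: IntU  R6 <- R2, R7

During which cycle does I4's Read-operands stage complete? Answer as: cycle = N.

cycle = 14

I1  is:1  ro:2  ex:9  wr:10
I2  is:2  ro:11  ex:14  wr:15  — RAW R2: wait I1 write@10
I3  is:3  ro:4  ex:5  wr:12  — WAR R3: wait I2 read@11
I4  is:13  ro:14  ex:15  wr:16  — struct: IntU busy until I3 writes@12
I5  is:14  ro:15  ex:17  wr:18
I6  is:19  ro:20  ex:22  wr:23  — struct: AddU busy until I5 writes@18
I7  is:20  ro:21  ex:22  wr:23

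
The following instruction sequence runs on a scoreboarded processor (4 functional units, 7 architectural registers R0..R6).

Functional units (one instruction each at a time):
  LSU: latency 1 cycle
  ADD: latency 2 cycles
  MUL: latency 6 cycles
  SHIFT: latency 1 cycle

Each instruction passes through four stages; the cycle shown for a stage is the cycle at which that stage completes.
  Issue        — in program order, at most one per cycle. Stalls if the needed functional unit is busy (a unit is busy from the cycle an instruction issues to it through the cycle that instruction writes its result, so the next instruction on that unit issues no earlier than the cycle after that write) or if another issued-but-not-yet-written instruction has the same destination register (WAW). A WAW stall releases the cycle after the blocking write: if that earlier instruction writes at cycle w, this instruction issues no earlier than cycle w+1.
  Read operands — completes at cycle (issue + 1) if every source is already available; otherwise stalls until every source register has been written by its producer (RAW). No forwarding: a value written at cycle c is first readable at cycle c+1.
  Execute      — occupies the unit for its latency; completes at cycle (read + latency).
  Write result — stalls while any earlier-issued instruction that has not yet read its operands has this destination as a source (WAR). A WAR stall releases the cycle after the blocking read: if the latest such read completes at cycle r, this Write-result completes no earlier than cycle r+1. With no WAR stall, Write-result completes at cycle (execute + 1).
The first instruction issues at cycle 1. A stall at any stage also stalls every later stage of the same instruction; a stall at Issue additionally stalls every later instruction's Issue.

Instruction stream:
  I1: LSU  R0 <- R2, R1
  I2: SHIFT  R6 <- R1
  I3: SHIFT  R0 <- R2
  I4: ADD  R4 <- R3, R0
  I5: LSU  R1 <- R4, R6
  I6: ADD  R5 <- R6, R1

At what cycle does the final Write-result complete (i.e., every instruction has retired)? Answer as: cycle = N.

cycle = 20

I1 -> (1, 2, 3, 4)
I2 -> (2, 3, 4, 5)
I3 -> (6, 7, 8, 9)  // struct: SHIFT busy until I2 writes@5
I4 -> (7, 10, 12, 13)  // RAW R0: wait I3 write@9
I5 -> (8, 14, 15, 16)  // RAW R4: wait I4 write@13
I6 -> (14, 17, 19, 20)  // struct: ADD busy until I4 writes@13, RAW R1: wait I5 write@16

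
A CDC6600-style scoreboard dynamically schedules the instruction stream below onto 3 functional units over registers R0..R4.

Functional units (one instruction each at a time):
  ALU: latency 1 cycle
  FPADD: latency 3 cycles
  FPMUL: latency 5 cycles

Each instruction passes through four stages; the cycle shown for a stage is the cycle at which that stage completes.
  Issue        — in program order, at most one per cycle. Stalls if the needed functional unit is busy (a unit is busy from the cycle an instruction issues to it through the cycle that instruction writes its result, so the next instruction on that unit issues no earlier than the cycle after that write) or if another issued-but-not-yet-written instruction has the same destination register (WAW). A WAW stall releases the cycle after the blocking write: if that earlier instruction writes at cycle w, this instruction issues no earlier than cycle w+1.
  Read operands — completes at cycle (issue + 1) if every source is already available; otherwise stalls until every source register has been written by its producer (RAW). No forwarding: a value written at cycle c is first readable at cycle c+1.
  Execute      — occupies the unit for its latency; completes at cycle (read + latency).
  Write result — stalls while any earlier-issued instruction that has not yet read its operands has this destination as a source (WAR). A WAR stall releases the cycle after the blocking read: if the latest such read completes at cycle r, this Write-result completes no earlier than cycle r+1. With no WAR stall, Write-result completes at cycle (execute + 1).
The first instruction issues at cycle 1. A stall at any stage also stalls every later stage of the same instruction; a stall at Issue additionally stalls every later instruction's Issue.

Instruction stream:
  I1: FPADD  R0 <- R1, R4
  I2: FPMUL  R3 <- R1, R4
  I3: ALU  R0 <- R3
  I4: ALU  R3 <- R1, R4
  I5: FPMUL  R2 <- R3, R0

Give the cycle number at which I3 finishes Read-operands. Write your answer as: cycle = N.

[1] I1→FPADD
[2] I1 RO · I2→FPMUL
[3] I2 RO
[5] I1 EX
[6] I1 WR R0
[7] I3→ALU
[8] I2 EX
[9] I2 WR R3
[10] I3 RO
[11] I3 EX
[12] I3 WR R0
[13] I4→ALU
[14] I4 RO · I5→FPMUL
[15] I4 EX
[16] I4 WR R3
[17] I5 RO
[22] I5 EX
[23] I5 WR R2

cycle = 10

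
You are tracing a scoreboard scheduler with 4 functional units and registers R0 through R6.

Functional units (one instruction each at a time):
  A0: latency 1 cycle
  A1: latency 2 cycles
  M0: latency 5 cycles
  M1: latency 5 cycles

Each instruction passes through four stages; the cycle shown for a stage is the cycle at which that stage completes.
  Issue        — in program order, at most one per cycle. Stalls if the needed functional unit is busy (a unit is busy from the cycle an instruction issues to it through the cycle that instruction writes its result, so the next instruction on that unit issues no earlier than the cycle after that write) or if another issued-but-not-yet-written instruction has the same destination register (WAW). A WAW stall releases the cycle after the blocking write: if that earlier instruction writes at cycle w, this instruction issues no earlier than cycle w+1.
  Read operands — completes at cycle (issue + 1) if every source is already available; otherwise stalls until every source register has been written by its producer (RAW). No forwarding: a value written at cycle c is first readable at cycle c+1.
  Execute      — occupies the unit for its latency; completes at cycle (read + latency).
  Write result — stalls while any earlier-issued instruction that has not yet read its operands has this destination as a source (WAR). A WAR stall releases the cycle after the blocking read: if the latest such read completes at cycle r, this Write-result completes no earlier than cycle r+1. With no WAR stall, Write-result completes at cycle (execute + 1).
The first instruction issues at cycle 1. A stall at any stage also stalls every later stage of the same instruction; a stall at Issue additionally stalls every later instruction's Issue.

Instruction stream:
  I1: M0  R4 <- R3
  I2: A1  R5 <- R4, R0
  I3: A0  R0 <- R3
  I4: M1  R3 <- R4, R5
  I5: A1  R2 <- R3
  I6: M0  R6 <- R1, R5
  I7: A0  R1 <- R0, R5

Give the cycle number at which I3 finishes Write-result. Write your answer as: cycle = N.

I1 -> (1, 2, 7, 8)
I2 -> (2, 9, 11, 12)  // RAW R4: wait I1 write@8
I3 -> (3, 4, 5, 10)  // WAR R0: wait I2 read@9
I4 -> (4, 13, 18, 19)  // RAW R5: wait I2 write@12
I5 -> (13, 20, 22, 23)  // struct: A1 busy until I2 writes@12, RAW R3: wait I4 write@19
I6 -> (14, 15, 20, 21)
I7 -> (15, 16, 17, 18)

cycle = 10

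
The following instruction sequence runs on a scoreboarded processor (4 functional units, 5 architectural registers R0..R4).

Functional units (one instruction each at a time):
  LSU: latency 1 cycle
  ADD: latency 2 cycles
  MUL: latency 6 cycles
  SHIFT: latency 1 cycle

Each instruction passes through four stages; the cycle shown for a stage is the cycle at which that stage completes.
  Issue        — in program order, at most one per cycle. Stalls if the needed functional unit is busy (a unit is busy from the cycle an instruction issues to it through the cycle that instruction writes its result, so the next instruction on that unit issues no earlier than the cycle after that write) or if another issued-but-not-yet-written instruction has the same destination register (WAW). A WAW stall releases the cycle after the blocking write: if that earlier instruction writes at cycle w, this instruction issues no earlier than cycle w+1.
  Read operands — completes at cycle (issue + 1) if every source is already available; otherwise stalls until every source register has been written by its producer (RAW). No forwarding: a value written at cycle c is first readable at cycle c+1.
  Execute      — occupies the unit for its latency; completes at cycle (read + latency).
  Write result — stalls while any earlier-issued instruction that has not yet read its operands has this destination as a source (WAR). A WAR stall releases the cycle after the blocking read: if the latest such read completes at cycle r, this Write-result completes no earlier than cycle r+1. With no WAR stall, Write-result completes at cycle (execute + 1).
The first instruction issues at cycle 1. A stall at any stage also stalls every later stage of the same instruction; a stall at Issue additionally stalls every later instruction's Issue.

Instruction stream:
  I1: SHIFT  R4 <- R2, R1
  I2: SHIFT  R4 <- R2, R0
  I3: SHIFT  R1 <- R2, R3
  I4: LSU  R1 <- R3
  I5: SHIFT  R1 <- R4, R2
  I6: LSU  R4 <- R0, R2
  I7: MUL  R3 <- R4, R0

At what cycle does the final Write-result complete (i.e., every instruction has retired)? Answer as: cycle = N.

I1 -> (1, 2, 3, 4)
I2 -> (5, 6, 7, 8)  // struct: SHIFT busy until I1 writes@4
I3 -> (9, 10, 11, 12)  // struct: SHIFT busy until I2 writes@8
I4 -> (13, 14, 15, 16)  // WAW R1: wait I3 write@12
I5 -> (17, 18, 19, 20)  // WAW R1: wait I4 write@16
I6 -> (18, 19, 20, 21)
I7 -> (19, 22, 28, 29)  // RAW R4: wait I6 write@21

cycle = 29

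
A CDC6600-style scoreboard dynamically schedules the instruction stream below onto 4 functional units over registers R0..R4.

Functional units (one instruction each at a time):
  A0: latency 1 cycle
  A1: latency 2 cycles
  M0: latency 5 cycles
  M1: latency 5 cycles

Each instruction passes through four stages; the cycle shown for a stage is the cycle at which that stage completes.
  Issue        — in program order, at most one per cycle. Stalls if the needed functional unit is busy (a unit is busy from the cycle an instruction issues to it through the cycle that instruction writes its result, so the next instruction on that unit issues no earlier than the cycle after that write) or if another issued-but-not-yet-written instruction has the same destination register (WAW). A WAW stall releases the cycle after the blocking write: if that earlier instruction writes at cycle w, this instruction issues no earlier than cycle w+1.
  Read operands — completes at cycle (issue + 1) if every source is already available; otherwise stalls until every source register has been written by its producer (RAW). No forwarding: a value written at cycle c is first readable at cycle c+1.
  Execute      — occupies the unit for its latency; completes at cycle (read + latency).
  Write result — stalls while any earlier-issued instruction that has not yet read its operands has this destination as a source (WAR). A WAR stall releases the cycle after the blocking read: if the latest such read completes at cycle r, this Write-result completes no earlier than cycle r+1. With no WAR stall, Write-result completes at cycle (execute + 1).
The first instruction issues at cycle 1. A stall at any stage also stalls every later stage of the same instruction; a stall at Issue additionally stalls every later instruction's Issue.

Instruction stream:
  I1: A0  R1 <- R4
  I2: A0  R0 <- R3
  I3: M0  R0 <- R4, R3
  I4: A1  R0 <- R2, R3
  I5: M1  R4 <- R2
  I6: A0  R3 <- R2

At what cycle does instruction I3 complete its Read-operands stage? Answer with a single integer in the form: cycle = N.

  I1 | 1 | 2 | 3 | 4
  I2 | 5 | 6 | 7 | 8   struct: A0 busy until I1 writes@4
  I3 | 9 | 10 | 15 | 16   WAW R0: wait I2 write@8
  I4 | 17 | 18 | 20 | 21   WAW R0: wait I3 write@16
  I5 | 18 | 19 | 24 | 25
  I6 | 19 | 20 | 21 | 22

cycle = 10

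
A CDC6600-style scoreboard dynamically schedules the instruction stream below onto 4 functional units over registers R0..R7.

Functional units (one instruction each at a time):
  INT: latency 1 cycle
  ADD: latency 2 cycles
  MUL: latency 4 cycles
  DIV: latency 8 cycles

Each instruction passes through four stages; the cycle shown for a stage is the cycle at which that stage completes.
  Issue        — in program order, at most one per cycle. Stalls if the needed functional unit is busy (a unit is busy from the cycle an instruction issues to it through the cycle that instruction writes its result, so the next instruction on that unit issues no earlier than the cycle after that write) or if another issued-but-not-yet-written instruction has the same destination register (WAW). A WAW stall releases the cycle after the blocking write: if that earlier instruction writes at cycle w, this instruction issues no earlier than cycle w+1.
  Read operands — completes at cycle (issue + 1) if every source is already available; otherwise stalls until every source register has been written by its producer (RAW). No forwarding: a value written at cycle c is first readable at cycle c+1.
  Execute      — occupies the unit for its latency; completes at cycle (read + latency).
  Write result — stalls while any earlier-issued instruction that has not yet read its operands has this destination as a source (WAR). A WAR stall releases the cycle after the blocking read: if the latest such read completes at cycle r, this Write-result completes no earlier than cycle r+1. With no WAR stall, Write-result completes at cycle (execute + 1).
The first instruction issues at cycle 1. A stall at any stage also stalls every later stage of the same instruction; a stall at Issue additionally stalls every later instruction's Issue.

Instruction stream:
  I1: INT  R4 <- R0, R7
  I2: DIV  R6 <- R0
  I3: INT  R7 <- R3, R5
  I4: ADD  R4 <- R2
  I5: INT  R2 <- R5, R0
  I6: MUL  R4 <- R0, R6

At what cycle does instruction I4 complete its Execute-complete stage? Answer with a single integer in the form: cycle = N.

  I1 | 1 | 2 | 3 | 4
  I2 | 2 | 3 | 11 | 12
  I3 | 5 | 6 | 7 | 8   struct: INT busy until I1 writes@4
  I4 | 6 | 7 | 9 | 10
  I5 | 9 | 10 | 11 | 12   struct: INT busy until I3 writes@8
  I6 | 11 | 13 | 17 | 18   WAW R4: wait I4 write@10 · RAW R6: wait I2 write@12

cycle = 9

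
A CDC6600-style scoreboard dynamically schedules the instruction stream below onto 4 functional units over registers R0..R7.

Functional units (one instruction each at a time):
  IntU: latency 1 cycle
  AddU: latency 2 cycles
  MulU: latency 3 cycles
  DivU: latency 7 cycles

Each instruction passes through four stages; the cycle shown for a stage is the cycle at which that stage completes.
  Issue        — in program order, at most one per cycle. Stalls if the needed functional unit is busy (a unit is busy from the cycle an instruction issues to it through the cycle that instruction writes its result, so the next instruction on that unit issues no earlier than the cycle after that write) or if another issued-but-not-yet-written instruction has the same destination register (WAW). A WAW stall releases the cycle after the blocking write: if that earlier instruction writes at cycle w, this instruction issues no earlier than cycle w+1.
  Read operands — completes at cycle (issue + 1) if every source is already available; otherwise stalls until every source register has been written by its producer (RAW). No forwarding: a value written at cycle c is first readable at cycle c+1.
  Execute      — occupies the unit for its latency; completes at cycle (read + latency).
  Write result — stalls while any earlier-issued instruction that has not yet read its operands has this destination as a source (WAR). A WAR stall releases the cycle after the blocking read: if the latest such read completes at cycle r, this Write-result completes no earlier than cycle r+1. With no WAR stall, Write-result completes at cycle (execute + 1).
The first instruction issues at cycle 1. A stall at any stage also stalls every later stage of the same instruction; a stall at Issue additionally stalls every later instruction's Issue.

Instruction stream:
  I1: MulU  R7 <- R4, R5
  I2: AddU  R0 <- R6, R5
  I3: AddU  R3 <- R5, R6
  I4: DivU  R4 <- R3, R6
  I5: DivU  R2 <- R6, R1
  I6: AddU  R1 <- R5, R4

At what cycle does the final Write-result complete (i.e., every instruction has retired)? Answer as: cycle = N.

c1: I1 dispatched to MulU
c2: I1 operands ready · I2 dispatched to AddU
c3: I2 operands ready
c5: I1 complete · I2 complete
c6: R7←I1 · R0←I2
c7: I3 dispatched to AddU
c8: I3 operands ready · I4 dispatched to DivU
c10: I3 complete
c11: R3←I3
c12: I4 operands ready
c19: I4 complete
c20: R4←I4
c21: I5 dispatched to DivU
c22: I5 operands ready · I6 dispatched to AddU
c23: I6 operands ready
c25: I6 complete
c26: R1←I6
c29: I5 complete
c30: R2←I5

cycle = 30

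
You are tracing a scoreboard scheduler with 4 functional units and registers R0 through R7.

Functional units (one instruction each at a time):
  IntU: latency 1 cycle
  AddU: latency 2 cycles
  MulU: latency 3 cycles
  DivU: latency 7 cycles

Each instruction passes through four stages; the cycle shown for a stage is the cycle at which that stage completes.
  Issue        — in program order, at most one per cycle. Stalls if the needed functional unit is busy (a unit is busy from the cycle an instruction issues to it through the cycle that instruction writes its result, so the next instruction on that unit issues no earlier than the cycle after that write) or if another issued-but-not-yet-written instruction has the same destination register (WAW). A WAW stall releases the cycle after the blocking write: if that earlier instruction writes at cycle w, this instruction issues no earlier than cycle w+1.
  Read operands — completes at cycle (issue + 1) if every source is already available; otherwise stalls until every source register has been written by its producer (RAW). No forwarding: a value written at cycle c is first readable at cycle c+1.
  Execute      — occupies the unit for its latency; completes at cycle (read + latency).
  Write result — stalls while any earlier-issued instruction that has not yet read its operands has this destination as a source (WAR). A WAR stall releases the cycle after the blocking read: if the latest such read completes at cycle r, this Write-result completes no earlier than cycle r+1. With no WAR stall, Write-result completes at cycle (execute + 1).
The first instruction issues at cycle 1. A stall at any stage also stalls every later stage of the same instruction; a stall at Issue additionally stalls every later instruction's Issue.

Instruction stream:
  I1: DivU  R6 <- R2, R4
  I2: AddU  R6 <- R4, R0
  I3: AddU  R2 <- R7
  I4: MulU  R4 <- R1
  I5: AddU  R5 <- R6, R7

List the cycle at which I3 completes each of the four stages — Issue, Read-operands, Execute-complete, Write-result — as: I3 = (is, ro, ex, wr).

I3 = (16, 17, 19, 20)

t=1  I1 issues→DivU
t=2  I1 reads
t=9  I1 exec-done
t=10  I1 writes R6
t=11  I2 issues→AddU
t=12  I2 reads
t=14  I2 exec-done
t=15  I2 writes R6
t=16  I3 issues→AddU
t=17  I3 reads | I4 issues→MulU
t=18  I4 reads
t=19  I3 exec-done
t=20  I3 writes R2
t=21  I4 exec-done | I5 issues→AddU
t=22  I4 writes R4 | I5 reads
t=24  I5 exec-done
t=25  I5 writes R5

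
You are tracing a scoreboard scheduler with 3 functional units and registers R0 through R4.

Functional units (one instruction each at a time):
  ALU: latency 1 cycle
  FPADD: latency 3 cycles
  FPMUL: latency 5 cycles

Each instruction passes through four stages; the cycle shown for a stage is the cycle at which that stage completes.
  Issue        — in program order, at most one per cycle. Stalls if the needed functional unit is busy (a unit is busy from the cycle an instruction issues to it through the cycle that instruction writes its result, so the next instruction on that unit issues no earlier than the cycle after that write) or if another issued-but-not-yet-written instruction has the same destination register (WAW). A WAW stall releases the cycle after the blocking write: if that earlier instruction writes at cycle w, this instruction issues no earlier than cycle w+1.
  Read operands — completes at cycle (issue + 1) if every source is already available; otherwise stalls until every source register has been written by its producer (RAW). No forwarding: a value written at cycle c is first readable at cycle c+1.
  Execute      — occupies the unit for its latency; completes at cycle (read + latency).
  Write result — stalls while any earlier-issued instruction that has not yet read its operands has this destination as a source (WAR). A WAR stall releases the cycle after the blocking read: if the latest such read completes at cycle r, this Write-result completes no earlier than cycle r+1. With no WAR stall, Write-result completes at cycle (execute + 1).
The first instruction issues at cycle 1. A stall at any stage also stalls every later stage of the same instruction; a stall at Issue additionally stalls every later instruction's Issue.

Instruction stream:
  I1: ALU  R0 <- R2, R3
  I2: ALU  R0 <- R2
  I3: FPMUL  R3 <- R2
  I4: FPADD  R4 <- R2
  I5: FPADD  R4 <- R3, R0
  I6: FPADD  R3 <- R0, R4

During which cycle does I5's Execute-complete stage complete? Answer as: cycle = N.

cycle = 17

I1: IS=1 RO=2 EX=3 WR=4
I2: IS=5 RO=6 EX=7 WR=8  [struct: ALU busy until I1 writes@4]
I3: IS=6 RO=7 EX=12 WR=13
I4: IS=7 RO=8 EX=11 WR=12
I5: IS=13 RO=14 EX=17 WR=18  [struct: FPADD busy until I4 writes@12]
I6: IS=19 RO=20 EX=23 WR=24  [struct: FPADD busy until I5 writes@18]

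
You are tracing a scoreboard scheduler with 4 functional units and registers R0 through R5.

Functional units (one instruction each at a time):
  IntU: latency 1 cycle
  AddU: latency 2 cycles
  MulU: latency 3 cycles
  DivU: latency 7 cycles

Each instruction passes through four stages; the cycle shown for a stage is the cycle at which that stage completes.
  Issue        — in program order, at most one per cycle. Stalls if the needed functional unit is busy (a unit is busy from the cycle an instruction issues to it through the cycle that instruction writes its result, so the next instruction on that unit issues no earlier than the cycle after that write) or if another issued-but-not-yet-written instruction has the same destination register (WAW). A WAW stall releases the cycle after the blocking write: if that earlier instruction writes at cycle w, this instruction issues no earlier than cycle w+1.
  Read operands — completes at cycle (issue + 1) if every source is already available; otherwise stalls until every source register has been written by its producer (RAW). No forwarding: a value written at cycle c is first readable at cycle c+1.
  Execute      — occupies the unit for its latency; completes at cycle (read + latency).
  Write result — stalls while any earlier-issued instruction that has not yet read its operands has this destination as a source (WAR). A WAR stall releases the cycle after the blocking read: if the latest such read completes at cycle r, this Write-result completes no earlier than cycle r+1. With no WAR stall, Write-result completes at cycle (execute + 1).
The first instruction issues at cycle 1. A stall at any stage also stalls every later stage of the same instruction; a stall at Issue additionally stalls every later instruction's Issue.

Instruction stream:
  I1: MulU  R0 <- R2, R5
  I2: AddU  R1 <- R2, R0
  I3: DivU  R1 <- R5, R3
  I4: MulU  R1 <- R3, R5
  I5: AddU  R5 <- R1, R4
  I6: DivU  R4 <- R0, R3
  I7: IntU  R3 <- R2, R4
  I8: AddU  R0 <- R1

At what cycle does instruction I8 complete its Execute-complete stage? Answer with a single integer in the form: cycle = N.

cycle = 34

I1: IS=1 RO=2 EX=5 WR=6
I2: IS=2 RO=7 EX=9 WR=10  [RAW R0: wait I1 write@6]
I3: IS=11 RO=12 EX=19 WR=20  [WAW R1: wait I2 write@10]
I4: IS=21 RO=22 EX=25 WR=26  [WAW R1: wait I3 write@20]
I5: IS=22 RO=27 EX=29 WR=30  [RAW R1: wait I4 write@26]
I6: IS=23 RO=24 EX=31 WR=32
I7: IS=24 RO=33 EX=34 WR=35  [RAW R4: wait I6 write@32]
I8: IS=31 RO=32 EX=34 WR=35  [struct: AddU busy until I5 writes@30]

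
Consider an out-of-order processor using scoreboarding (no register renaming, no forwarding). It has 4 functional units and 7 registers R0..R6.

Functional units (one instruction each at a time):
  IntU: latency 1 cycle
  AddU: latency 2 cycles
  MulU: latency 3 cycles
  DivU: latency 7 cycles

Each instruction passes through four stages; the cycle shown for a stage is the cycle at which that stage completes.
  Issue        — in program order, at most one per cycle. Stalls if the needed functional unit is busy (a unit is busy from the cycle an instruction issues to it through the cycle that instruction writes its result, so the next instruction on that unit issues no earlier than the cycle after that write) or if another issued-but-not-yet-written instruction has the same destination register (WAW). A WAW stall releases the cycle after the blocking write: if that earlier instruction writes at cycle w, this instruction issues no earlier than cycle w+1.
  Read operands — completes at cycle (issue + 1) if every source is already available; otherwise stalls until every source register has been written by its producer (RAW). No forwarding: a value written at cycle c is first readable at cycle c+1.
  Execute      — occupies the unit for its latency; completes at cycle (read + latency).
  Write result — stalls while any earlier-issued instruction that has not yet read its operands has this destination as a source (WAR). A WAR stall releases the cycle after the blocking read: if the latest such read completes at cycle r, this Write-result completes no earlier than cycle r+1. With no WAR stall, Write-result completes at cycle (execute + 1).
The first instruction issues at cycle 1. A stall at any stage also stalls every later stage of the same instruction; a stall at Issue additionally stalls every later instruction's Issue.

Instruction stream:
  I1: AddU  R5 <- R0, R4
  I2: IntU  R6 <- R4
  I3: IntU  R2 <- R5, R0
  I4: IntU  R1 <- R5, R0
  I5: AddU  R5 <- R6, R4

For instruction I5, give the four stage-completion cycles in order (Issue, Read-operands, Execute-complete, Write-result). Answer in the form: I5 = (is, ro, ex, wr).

[1] I1 dispatched to AddU
[2] I1 operands ready | I2 dispatched to IntU
[3] I2 operands ready
[4] I1 complete | I2 complete
[5] R5←I1 | R6←I2
[6] I3 dispatched to IntU
[7] I3 operands ready
[8] I3 complete
[9] R2←I3
[10] I4 dispatched to IntU
[11] I4 operands ready | I5 dispatched to AddU
[12] I4 complete | I5 operands ready
[13] R1←I4
[14] I5 complete
[15] R5←I5

I5 = (11, 12, 14, 15)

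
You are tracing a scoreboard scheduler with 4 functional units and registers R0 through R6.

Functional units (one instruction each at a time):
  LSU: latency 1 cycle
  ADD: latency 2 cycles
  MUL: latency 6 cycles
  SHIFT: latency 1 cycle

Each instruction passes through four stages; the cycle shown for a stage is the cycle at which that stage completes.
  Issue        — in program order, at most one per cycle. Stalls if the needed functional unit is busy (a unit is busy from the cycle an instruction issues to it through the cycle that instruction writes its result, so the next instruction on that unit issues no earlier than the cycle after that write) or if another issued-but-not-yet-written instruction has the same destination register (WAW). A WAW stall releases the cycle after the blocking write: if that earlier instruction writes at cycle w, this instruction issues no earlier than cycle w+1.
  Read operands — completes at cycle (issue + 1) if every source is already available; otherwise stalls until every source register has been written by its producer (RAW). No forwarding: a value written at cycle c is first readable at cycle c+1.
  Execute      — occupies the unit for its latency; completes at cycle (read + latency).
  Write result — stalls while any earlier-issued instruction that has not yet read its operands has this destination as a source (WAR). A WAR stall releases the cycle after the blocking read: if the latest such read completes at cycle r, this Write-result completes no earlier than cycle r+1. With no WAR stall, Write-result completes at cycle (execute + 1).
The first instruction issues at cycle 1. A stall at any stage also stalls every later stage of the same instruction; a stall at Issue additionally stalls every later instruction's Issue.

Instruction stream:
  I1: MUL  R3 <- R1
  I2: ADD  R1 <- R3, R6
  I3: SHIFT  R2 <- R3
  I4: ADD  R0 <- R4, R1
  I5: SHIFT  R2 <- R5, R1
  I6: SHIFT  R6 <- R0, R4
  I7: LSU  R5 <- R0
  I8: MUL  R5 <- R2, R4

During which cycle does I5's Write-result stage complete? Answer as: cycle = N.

t=1  issue I1 (MUL)
t=2  I1 read-ops, issue I2 (ADD)
t=3  issue I3 (SHIFT)
t=8  I1 finished on MUL
t=9  I1→R3
t=10  I2 read-ops, I3 read-ops
t=11  I3 finished on SHIFT
t=12  I2 finished on ADD, I3→R2
t=13  I2→R1
t=14  issue I4 (ADD)
t=15  I4 read-ops, issue I5 (SHIFT)
t=16  I5 read-ops
t=17  I4 finished on ADD, I5 finished on SHIFT
t=18  I4→R0, I5→R2
t=19  issue I6 (SHIFT)
t=20  I6 read-ops, issue I7 (LSU)
t=21  I6 finished on SHIFT, I7 read-ops
t=22  I6→R6, I7 finished on LSU
t=23  I7→R5
t=24  issue I8 (MUL)
t=25  I8 read-ops
t=31  I8 finished on MUL
t=32  I8→R5

cycle = 18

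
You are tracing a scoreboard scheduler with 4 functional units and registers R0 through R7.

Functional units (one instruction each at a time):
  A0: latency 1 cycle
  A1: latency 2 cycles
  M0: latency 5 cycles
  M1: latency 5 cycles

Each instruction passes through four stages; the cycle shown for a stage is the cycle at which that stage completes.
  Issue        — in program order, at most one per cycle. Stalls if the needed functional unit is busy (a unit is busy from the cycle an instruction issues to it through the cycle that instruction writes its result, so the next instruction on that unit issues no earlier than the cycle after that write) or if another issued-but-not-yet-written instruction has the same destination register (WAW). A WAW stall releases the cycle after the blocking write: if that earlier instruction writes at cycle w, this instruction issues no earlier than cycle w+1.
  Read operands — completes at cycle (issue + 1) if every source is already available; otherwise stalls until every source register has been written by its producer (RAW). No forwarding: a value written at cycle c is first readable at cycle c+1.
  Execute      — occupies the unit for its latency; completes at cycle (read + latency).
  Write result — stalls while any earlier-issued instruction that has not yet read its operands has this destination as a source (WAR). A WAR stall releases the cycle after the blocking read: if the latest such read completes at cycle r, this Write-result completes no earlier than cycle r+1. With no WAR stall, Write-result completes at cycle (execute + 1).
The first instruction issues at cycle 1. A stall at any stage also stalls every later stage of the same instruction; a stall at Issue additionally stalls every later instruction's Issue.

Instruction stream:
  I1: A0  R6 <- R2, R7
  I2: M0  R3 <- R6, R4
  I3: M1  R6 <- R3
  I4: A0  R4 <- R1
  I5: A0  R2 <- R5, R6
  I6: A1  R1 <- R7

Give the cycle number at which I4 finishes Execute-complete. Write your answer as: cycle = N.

cycle = 8

I1 -> (1, 2, 3, 4)
I2 -> (2, 5, 10, 11)  // RAW R6: wait I1 write@4
I3 -> (5, 12, 17, 18)  // WAW R6: wait I1 write@4, RAW R3: wait I2 write@11
I4 -> (6, 7, 8, 9)
I5 -> (10, 19, 20, 21)  // struct: A0 busy until I4 writes@9, RAW R6: wait I3 write@18
I6 -> (11, 12, 14, 15)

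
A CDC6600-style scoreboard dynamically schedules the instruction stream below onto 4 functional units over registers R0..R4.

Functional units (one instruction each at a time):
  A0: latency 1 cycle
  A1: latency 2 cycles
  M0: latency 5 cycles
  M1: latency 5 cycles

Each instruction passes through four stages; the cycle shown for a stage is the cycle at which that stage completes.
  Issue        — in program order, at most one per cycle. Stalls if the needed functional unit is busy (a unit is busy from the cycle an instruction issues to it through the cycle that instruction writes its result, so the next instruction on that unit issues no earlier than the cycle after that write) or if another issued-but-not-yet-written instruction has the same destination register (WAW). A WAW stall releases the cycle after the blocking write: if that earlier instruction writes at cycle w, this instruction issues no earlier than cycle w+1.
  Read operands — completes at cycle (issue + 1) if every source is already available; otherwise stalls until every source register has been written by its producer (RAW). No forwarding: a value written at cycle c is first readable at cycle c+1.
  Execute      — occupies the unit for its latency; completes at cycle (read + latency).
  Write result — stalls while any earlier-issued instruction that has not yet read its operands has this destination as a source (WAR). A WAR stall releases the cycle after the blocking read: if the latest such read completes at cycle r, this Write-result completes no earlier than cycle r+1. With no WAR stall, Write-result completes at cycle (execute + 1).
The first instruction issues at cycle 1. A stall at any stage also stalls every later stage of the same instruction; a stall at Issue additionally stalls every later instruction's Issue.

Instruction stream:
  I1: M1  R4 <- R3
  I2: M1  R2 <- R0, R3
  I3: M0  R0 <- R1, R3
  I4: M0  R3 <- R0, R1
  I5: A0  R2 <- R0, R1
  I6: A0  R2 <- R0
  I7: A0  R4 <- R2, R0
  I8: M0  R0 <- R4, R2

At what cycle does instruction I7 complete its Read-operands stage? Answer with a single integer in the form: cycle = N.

I1  is:1  ro:2  ex:7  wr:8
I2  is:9  ro:10  ex:15  wr:16  — struct: M1 busy until I1 writes@8
I3  is:10  ro:11  ex:16  wr:17
I4  is:18  ro:19  ex:24  wr:25  — struct: M0 busy until I3 writes@17
I5  is:19  ro:20  ex:21  wr:22
I6  is:23  ro:24  ex:25  wr:26  — struct: A0 busy until I5 writes@22
I7  is:27  ro:28  ex:29  wr:30  — struct: A0 busy until I6 writes@26
I8  is:28  ro:31  ex:36  wr:37  — RAW R4: wait I7 write@30

cycle = 28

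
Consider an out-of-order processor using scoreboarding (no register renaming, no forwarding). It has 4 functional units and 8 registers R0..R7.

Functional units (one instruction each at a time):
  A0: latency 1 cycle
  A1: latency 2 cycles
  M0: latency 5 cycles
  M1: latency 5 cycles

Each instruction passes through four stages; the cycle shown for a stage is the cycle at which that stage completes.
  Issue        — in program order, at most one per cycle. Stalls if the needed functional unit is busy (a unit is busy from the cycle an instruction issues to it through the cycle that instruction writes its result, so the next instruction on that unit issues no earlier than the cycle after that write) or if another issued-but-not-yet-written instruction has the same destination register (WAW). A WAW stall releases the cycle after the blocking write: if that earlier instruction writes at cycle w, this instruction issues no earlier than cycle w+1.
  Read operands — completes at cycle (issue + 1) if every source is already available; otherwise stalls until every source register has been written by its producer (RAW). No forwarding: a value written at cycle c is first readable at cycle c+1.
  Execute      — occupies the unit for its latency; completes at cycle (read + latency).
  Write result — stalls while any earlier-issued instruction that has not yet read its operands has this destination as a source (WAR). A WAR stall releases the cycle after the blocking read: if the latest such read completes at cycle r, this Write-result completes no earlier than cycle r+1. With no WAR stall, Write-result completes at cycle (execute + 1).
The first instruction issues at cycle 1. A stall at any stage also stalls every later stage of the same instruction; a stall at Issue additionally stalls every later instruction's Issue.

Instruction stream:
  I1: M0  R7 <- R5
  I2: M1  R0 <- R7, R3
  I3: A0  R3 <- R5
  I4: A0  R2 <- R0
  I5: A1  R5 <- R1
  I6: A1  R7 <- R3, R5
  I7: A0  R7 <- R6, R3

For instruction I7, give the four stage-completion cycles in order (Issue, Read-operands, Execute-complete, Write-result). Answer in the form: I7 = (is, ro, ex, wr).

[I1] 1/2/7/8
[I2] 2/9/14/15  (RAW R7: wait I1 write@8)
[I3] 3/4/5/10  (WAR R3: wait I2 read@9)
[I4] 11/16/17/18  (struct: A0 busy until I3 writes@10; RAW R0: wait I2 write@15)
[I5] 12/13/15/16
[I6] 17/18/20/21  (struct: A1 busy until I5 writes@16)
[I7] 22/23/24/25  (WAW R7: wait I6 write@21)

I7 = (22, 23, 24, 25)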